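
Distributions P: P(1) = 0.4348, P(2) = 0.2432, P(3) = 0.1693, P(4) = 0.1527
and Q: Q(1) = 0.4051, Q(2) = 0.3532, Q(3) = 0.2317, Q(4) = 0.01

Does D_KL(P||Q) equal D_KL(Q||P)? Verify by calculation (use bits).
D_KL(P||Q) = 0.4373 bits, D_KL(Q||P) = 0.2144 bits. No — D_KL(P||Q) ≠ D_KL(Q||P) for this pair.

D_KL(P||Q) = Σ P(x) log₂(P(x)/Q(x))

Computing term by term:
  P(1)·log₂(P(1)/Q(1)) = 0.4348·log₂(0.4348/0.4051) = 0.04438
  P(2)·log₂(P(2)/Q(2)) = 0.2432·log₂(0.2432/0.3532) = -0.13092
  P(3)·log₂(P(3)/Q(3)) = 0.1693·log₂(0.1693/0.2317) = -0.07664
  P(4)·log₂(P(4)/Q(4)) = 0.1527·log₂(0.1527/0.01) = 0.60051

D_KL(P||Q) = 0.04438 - 0.13092 - 0.07664 + 0.60051 = 0.43733 ≈ 0.4373 bits

D_KL(Q||P) = Σ Q(x) log₂(Q(x)/P(x))

Computing term by term:
  Q(1)·log₂(Q(1)/P(1)) = 0.4051·log₂(0.4051/0.4348) = -0.04135
  Q(2)·log₂(Q(2)/P(2)) = 0.3532·log₂(0.3532/0.2432) = 0.19014
  Q(3)·log₂(Q(3)/P(3)) = 0.2317·log₂(0.2317/0.1693) = 0.10489
  Q(4)·log₂(Q(4)/P(4)) = 0.01·log₂(0.01/0.1527) = -0.03933

D_KL(Q||P) = -0.04135 + 0.19014 + 0.10489 - 0.03933 = 0.21435 ≈ 0.2144 bits

These are NOT equal (difference: 0.2229 bits). KL divergence is asymmetric: D_KL(P||Q) ≠ D_KL(Q||P) in general.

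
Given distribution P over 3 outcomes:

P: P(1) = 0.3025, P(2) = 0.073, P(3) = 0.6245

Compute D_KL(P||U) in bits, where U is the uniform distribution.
0.3633 bits

U(i) = 1/3 for all i

D_KL(P||U) = Σ P(x) log₂(P(x) / (1/3))
           = Σ P(x) log₂(P(x)) + log₂(3)
           = log₂(3) - H(P)

H(P) = -Σ P(x) log₂(P(x)):
  -P(1)·log₂(P(1)) = -(0.3025)·log₂(0.3025) = 0.52181
  -P(2)·log₂(P(2)) = -(0.073)·log₂(0.073) = 0.27565
  -P(3)·log₂(P(3)) = -(0.6245)·log₂(0.6245) = 0.42418
H(P) = 0.52181 + 0.27565 + 0.42418 = 1.22164 bits

log₂(3) = 1.58496 bits

D_KL(P||U) = 1.58496 - 1.22164 = 0.36332 ≈ 0.3633 bits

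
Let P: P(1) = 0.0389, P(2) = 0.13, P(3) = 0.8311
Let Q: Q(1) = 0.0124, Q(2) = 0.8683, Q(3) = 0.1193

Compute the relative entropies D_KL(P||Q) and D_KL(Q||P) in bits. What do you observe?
D_KL(P||Q) = 2.0354 bits, D_KL(Q||P) = 2.0243 bits. The two directions give different values (D_KL(P||Q) exceeds D_KL(Q||P) by 0.0111 bits): KL divergence is asymmetric.

D_KL(P||Q) = Σ P(x) log₂(P(x)/Q(x))

Computing term by term:
  P(1)·log₂(P(1)/Q(1)) = 0.0389·log₂(0.0389/0.0124) = 0.06416
  P(2)·log₂(P(2)/Q(2)) = 0.13·log₂(0.13/0.8683) = -0.35616
  P(3)·log₂(P(3)/Q(3)) = 0.8311·log₂(0.8311/0.1193) = 2.32744

D_KL(P||Q) = 0.06416 - 0.35616 + 2.32744 = 2.03544 ≈ 2.0354 bits

D_KL(Q||P) = Σ Q(x) log₂(Q(x)/P(x))

Computing term by term:
  Q(1)·log₂(Q(1)/P(1)) = 0.0124·log₂(0.0124/0.0389) = -0.02045
  Q(2)·log₂(Q(2)/P(2)) = 0.8683·log₂(0.8683/0.13) = 2.37887
  Q(3)·log₂(Q(3)/P(3)) = 0.1193·log₂(0.1193/0.8311) = -0.33409

D_KL(Q||P) = -0.02045 + 2.37887 - 0.33409 = 2.02433 ≈ 2.0243 bits

These are NOT equal (difference: 0.0111 bits). KL divergence is asymmetric: D_KL(P||Q) ≠ D_KL(Q||P) in general.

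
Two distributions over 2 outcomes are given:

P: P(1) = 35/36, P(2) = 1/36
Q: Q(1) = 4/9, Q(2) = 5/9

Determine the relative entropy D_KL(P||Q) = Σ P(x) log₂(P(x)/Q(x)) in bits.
0.9779 bits

D_KL(P||Q) = Σ P(x) log₂(P(x)/Q(x))

Computing term by term:
  P(1)·log₂(P(1)/Q(1)) = (35/36)·log₂((35/36)/(4/9)) = 1.09791
  P(2)·log₂(P(2)/Q(2)) = (1/36)·log₂((1/36)/(5/9)) = -0.12005

D_KL(P||Q) = 1.09791 - 0.12005 = 0.97786 ≈ 0.9779 bits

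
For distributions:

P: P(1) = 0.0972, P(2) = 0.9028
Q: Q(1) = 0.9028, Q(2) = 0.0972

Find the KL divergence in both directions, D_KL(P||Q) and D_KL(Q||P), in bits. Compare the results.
D_KL(P||Q) = 2.5903 bits, D_KL(Q||P) = 2.5903 bits. The two directions give exactly the same value for this pair.

D_KL(P||Q) = Σ P(x) log₂(P(x)/Q(x))

Computing term by term:
  P(1)·log₂(P(1)/Q(1)) = 0.0972·log₂(0.0972/0.9028) = -0.31253
  P(2)·log₂(P(2)/Q(2)) = 0.9028·log₂(0.9028/0.0972) = 2.90284

D_KL(P||Q) = -0.31253 + 2.90284 = 2.59031 ≈ 2.5903 bits

D_KL(Q||P) = Σ Q(x) log₂(Q(x)/P(x))

Computing term by term:
  Q(1)·log₂(Q(1)/P(1)) = 0.9028·log₂(0.9028/0.0972) = 2.90284
  Q(2)·log₂(Q(2)/P(2)) = 0.0972·log₂(0.0972/0.9028) = -0.31253

D_KL(Q||P) = 2.90284 - 0.31253 = 2.59031 ≈ 2.5903 bits

These ARE equal here. Q is P with outcomes relabeled (Q(1) = P(2), Q(2) = P(1)) by a relabeling that is its own inverse, so the two sums contain exactly the same terms in a different order. This is a special case — KL divergence is not symmetric in general: D_KL(P||Q) ≠ D_KL(Q||P) for most P, Q.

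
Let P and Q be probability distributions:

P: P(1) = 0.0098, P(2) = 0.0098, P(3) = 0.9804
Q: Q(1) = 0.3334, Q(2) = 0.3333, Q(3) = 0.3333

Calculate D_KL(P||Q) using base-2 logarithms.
1.4263 bits

D_KL(P||Q) = Σ P(x) log₂(P(x)/Q(x))

Computing term by term:
  P(1)·log₂(P(1)/Q(1)) = 0.0098·log₂(0.0098/0.3334) = -0.04987
  P(2)·log₂(P(2)/Q(2)) = 0.0098·log₂(0.0098/0.3333) = -0.04986
  P(3)·log₂(P(3)/Q(3)) = 0.9804·log₂(0.9804/0.3333) = 1.52604

D_KL(P||Q) = -0.04987 - 0.04986 + 1.52604 = 1.42631 ≈ 1.4263 bits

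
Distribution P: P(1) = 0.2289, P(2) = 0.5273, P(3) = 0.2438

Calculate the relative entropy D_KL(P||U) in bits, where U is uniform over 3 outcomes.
0.1148 bits

U(i) = 1/3 for all i

D_KL(P||U) = Σ P(x) log₂(P(x) / (1/3))
           = Σ P(x) log₂(P(x)) + log₂(3)
           = log₂(3) - H(P)

H(P) = -Σ P(x) log₂(P(x)):
  -P(1)·log₂(P(1)) = -(0.2289)·log₂(0.2289) = 0.48692
  -P(2)·log₂(P(2)) = -(0.5273)·log₂(0.5273) = 0.48686
  -P(3)·log₂(P(3)) = -(0.2438)·log₂(0.2438) = 0.49643
H(P) = 0.48692 + 0.48686 + 0.49643 = 1.47021 bits

log₂(3) = 1.58496 bits

D_KL(P||U) = 1.58496 - 1.47021 = 0.11475 ≈ 0.1148 bits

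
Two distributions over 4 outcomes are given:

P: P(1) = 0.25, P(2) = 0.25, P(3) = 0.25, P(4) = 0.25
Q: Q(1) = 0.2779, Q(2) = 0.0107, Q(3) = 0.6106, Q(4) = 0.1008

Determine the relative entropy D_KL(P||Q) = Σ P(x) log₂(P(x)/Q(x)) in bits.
1.1039 bits

D_KL(P||Q) = Σ P(x) log₂(P(x)/Q(x))

Computing term by term:
  P(1)·log₂(P(1)/Q(1)) = 0.25·log₂(0.25/0.2779) = -0.03816
  P(2)·log₂(P(2)/Q(2)) = 0.25·log₂(0.25/0.0107) = 1.13656
  P(3)·log₂(P(3)/Q(3)) = 0.25·log₂(0.25/0.6106) = -0.32207
  P(4)·log₂(P(4)/Q(4)) = 0.25·log₂(0.25/0.1008) = 0.32761

D_KL(P||Q) = -0.03816 + 1.13656 - 0.32207 + 0.32761 = 1.10394 ≈ 1.1039 bits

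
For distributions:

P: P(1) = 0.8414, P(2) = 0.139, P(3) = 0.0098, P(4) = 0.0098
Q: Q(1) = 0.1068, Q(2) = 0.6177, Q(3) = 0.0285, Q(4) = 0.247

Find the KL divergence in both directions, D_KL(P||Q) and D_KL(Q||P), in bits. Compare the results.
D_KL(P||Q) = 2.1458 bits, D_KL(Q||P) = 2.2050 bits. D_KL(Q||P) is larger than D_KL(P||Q) by 0.0592 bits; the two directions differ.

D_KL(P||Q) = Σ P(x) log₂(P(x)/Q(x))

Computing term by term:
  P(1)·log₂(P(1)/Q(1)) = 0.8414·log₂(0.8414/0.1068) = 2.50559
  P(2)·log₂(P(2)/Q(2)) = 0.139·log₂(0.139/0.6177) = -0.29910
  P(3)·log₂(P(3)/Q(3)) = 0.0098·log₂(0.0098/0.0285) = -0.01509
  P(4)·log₂(P(4)/Q(4)) = 0.0098·log₂(0.0098/0.247) = -0.04562

D_KL(P||Q) = 2.50559 - 0.29910 - 0.01509 - 0.04562 = 2.14578 ≈ 2.1458 bits

D_KL(Q||P) = Σ Q(x) log₂(Q(x)/P(x))

Computing term by term:
  Q(1)·log₂(Q(1)/P(1)) = 0.1068·log₂(0.1068/0.8414) = -0.31804
  Q(2)·log₂(Q(2)/P(2)) = 0.6177·log₂(0.6177/0.139) = 1.32918
  Q(3)·log₂(Q(3)/P(3)) = 0.0285·log₂(0.0285/0.0098) = 0.04389
  Q(4)·log₂(Q(4)/P(4)) = 0.247·log₂(0.247/0.0098) = 1.14993

D_KL(Q||P) = -0.31804 + 1.32918 + 0.04389 + 1.14993 = 2.20496 ≈ 2.2050 bits

These are NOT equal (difference: 0.0592 bits). KL divergence is asymmetric: D_KL(P||Q) ≠ D_KL(Q||P) in general.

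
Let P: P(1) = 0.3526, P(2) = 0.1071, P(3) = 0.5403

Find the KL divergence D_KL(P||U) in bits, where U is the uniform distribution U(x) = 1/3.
0.2296 bits

U(i) = 1/3 for all i

D_KL(P||U) = Σ P(x) log₂(P(x) / (1/3))
           = Σ P(x) log₂(P(x)) + log₂(3)
           = log₂(3) - H(P)

H(P) = -Σ P(x) log₂(P(x)):
  -P(1)·log₂(P(1)) = -(0.3526)·log₂(0.3526) = 0.53027
  -P(2)·log₂(P(2)) = -(0.1071)·log₂(0.1071) = 0.34518
  -P(3)·log₂(P(3)) = -(0.5403)·log₂(0.5403) = 0.47988
H(P) = 0.53027 + 0.34518 + 0.47988 = 1.35533 bits

log₂(3) = 1.58496 bits

D_KL(P||U) = 1.58496 - 1.35533 = 0.22963 ≈ 0.2296 bits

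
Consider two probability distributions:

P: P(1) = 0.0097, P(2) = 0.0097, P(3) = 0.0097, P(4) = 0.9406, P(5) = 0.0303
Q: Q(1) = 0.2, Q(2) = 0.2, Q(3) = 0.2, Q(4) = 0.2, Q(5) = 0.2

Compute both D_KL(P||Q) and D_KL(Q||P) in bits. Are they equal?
D_KL(P||Q) = 1.8914 bits, D_KL(Q||P) = 2.7173 bits. No, they are not equal.

D_KL(P||Q) = Σ P(x) log₂(P(x)/Q(x))

Computing term by term:
  P(1)·log₂(P(1)/Q(1)) = 0.0097·log₂(0.0097/0.2) = -0.04235
  P(2)·log₂(P(2)/Q(2)) = 0.0097·log₂(0.0097/0.2) = -0.04235
  P(3)·log₂(P(3)/Q(3)) = 0.0097·log₂(0.0097/0.2) = -0.04235
  P(4)·log₂(P(4)/Q(4)) = 0.9406·log₂(0.9406/0.2) = 2.10091
  P(5)·log₂(P(5)/Q(5)) = 0.0303·log₂(0.0303/0.2) = -0.08250

D_KL(P||Q) = -0.04235 - 0.04235 - 0.04235 + 2.10091 - 0.08250 = 1.89136 ≈ 1.8914 bits

D_KL(Q||P) = Σ Q(x) log₂(Q(x)/P(x))

Computing term by term:
  Q(1)·log₂(Q(1)/P(1)) = 0.2·log₂(0.2/0.0097) = 0.87317
  Q(2)·log₂(Q(2)/P(2)) = 0.2·log₂(0.2/0.0097) = 0.87317
  Q(3)·log₂(Q(3)/P(3)) = 0.2·log₂(0.2/0.0097) = 0.87317
  Q(4)·log₂(Q(4)/P(4)) = 0.2·log₂(0.2/0.9406) = -0.44672
  Q(5)·log₂(Q(5)/P(5)) = 0.2·log₂(0.2/0.0303) = 0.54452

D_KL(Q||P) = 0.87317 + 0.87317 + 0.87317 - 0.44672 + 0.54452 = 2.71731 ≈ 2.7173 bits

These are NOT equal (difference: 0.8259 bits). KL divergence is asymmetric: D_KL(P||Q) ≠ D_KL(Q||P) in general.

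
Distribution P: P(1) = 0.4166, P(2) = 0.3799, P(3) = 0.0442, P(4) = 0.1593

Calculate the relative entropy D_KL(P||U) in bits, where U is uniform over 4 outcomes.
0.3222 bits

U(i) = 1/4 for all i

D_KL(P||U) = Σ P(x) log₂(P(x) / (1/4))
           = Σ P(x) log₂(P(x)) + log₂(4)
           = log₂(4) - H(P)

H(P) = -Σ P(x) log₂(P(x)):
  -P(1)·log₂(P(1)) = -(0.4166)·log₂(0.4166) = 0.52628
  -P(2)·log₂(P(2)) = -(0.3799)·log₂(0.3799) = 0.53046
  -P(3)·log₂(P(3)) = -(0.0442)·log₂(0.0442) = 0.19889
  -P(4)·log₂(P(4)) = -(0.1593)·log₂(0.1593) = 0.42217
H(P) = 0.52628 + 0.53046 + 0.19889 + 0.42217 = 1.67780 bits

log₂(4) = 2.00000 bits

D_KL(P||U) = 2.00000 - 1.67780 = 0.32220 ≈ 0.3222 bits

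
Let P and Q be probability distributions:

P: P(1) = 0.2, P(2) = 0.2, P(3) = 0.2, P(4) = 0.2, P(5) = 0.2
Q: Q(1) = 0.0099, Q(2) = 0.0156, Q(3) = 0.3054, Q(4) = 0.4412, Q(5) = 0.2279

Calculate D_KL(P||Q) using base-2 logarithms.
1.2153 bits

D_KL(P||Q) = Σ P(x) log₂(P(x)/Q(x))

Computing term by term:
  P(1)·log₂(P(1)/Q(1)) = 0.2·log₂(0.2/0.0099) = 0.86729
  P(2)·log₂(P(2)/Q(2)) = 0.2·log₂(0.2/0.0156) = 0.73608
  P(3)·log₂(P(3)/Q(3)) = 0.2·log₂(0.2/0.3054) = -0.12214
  P(4)·log₂(P(4)/Q(4)) = 0.2·log₂(0.2/0.4412) = -0.22829
  P(5)·log₂(P(5)/Q(5)) = 0.2·log₂(0.2/0.2279) = -0.03768

D_KL(P||Q) = 0.86729 + 0.73608 - 0.12214 - 0.22829 - 0.03768 = 1.21526 ≈ 1.2153 bits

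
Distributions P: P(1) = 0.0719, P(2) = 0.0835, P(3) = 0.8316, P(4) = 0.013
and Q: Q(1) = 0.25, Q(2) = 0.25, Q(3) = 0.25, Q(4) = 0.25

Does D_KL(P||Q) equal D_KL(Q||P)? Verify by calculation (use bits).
D_KL(P||Q) = 1.1251 bits, D_KL(Q||P) = 1.4778 bits. No — D_KL(P||Q) ≠ D_KL(Q||P) for this pair.

D_KL(P||Q) = Σ P(x) log₂(P(x)/Q(x))

Computing term by term:
  P(1)·log₂(P(1)/Q(1)) = 0.0719·log₂(0.0719/0.25) = -0.12927
  P(2)·log₂(P(2)/Q(2)) = 0.0835·log₂(0.0835/0.25) = -0.13210
  P(3)·log₂(P(3)/Q(3)) = 0.8316·log₂(0.8316/0.25) = 1.44196
  P(4)·log₂(P(4)/Q(4)) = 0.013·log₂(0.013/0.25) = -0.05545

D_KL(P||Q) = -0.12927 - 0.13210 + 1.44196 - 0.05545 = 1.12514 ≈ 1.1251 bits

D_KL(Q||P) = Σ Q(x) log₂(Q(x)/P(x))

Computing term by term:
  Q(1)·log₂(Q(1)/P(1)) = 0.25·log₂(0.25/0.0719) = 0.44947
  Q(2)·log₂(Q(2)/P(2)) = 0.25·log₂(0.25/0.0835) = 0.39552
  Q(3)·log₂(Q(3)/P(3)) = 0.25·log₂(0.25/0.8316) = -0.43349
  Q(4)·log₂(Q(4)/P(4)) = 0.25·log₂(0.25/0.013) = 1.06634

D_KL(Q||P) = 0.44947 + 0.39552 - 0.43349 + 1.06634 = 1.47784 ≈ 1.4778 bits

These are NOT equal (difference: 0.3527 bits). KL divergence is asymmetric: D_KL(P||Q) ≠ D_KL(Q||P) in general.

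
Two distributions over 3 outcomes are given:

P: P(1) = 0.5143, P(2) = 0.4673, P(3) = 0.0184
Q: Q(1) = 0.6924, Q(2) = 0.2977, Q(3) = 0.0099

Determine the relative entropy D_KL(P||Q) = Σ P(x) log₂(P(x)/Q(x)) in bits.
0.0998 bits

D_KL(P||Q) = Σ P(x) log₂(P(x)/Q(x))

Computing term by term:
  P(1)·log₂(P(1)/Q(1)) = 0.5143·log₂(0.5143/0.6924) = -0.22063
  P(2)·log₂(P(2)/Q(2)) = 0.4673·log₂(0.4673/0.2977) = 0.30397
  P(3)·log₂(P(3)/Q(3)) = 0.0184·log₂(0.0184/0.0099) = 0.01645

D_KL(P||Q) = -0.22063 + 0.30397 + 0.01645 = 0.09979 ≈ 0.0998 bits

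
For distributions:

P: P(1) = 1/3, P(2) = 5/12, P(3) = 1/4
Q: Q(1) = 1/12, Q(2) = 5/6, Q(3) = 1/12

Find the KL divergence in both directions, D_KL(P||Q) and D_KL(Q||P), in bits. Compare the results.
D_KL(P||Q) = 0.6462 bits, D_KL(Q||P) = 0.5346 bits. D_KL(P||Q) is larger than D_KL(Q||P) by 0.1116 bits; the two directions differ.

D_KL(P||Q) = Σ P(x) log₂(P(x)/Q(x))

Computing term by term:
  P(1)·log₂(P(1)/Q(1)) = (1/3)·log₂((1/3)/(1/12)) = 0.66667
  P(2)·log₂(P(2)/Q(2)) = (5/12)·log₂((5/12)/(5/6)) = -0.41667
  P(3)·log₂(P(3)/Q(3)) = (1/4)·log₂((1/4)/(1/12)) = 0.39624

D_KL(P||Q) = 0.66667 - 0.41667 + 0.39624 = 0.64624 ≈ 0.6462 bits

D_KL(Q||P) = Σ Q(x) log₂(Q(x)/P(x))

Computing term by term:
  Q(1)·log₂(Q(1)/P(1)) = (1/12)·log₂((1/12)/(1/3)) = -0.16667
  Q(2)·log₂(Q(2)/P(2)) = (5/6)·log₂((5/6)/(5/12)) = 0.83333
  Q(3)·log₂(Q(3)/P(3)) = (1/12)·log₂((1/12)/(1/4)) = -0.13208

D_KL(Q||P) = -0.16667 + 0.83333 - 0.13208 = 0.53458 ≈ 0.5346 bits

These are NOT equal (difference: 0.1116 bits). KL divergence is asymmetric: D_KL(P||Q) ≠ D_KL(Q||P) in general.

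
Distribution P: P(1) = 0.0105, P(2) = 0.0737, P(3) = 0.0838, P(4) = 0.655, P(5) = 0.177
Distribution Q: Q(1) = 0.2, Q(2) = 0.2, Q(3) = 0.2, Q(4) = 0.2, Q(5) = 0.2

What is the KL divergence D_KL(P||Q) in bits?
0.8339 bits

D_KL(P||Q) = Σ P(x) log₂(P(x)/Q(x))

Computing term by term:
  P(1)·log₂(P(1)/Q(1)) = 0.0105·log₂(0.0105/0.2) = -0.04464
  P(2)·log₂(P(2)/Q(2)) = 0.0737·log₂(0.0737/0.2) = -0.10615
  P(3)·log₂(P(3)/Q(3)) = 0.0838·log₂(0.0838/0.2) = -0.10517
  P(4)·log₂(P(4)/Q(4)) = 0.655·log₂(0.655/0.2) = 1.12103
  P(5)·log₂(P(5)/Q(5)) = 0.177·log₂(0.177/0.2) = -0.03120

D_KL(P||Q) = -0.04464 - 0.10615 - 0.10517 + 1.12103 - 0.03120 = 0.83387 ≈ 0.8339 bits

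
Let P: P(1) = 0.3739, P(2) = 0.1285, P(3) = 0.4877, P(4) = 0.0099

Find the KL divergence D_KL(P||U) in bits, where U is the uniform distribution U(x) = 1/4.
0.5178 bits

U(i) = 1/4 for all i

D_KL(P||U) = Σ P(x) log₂(P(x) / (1/4))
           = Σ P(x) log₂(P(x)) + log₂(4)
           = log₂(4) - H(P)

H(P) = -Σ P(x) log₂(P(x)):
  -P(1)·log₂(P(1)) = -(0.3739)·log₂(0.3739) = 0.53067
  -P(2)·log₂(P(2)) = -(0.1285)·log₂(0.1285) = 0.38038
  -P(3)·log₂(P(3)) = -(0.4877)·log₂(0.4877) = 0.50523
  -P(4)·log₂(P(4)) = -(0.0099)·log₂(0.0099) = 0.06592
H(P) = 0.53067 + 0.38038 + 0.50523 + 0.06592 = 1.48220 bits

log₂(4) = 2.00000 bits

D_KL(P||U) = 2.00000 - 1.48220 = 0.51780 ≈ 0.5178 bits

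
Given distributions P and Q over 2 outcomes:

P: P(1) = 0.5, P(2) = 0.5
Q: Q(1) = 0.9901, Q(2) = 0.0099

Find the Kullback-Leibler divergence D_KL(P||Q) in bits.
2.3364 bits

D_KL(P||Q) = Σ P(x) log₂(P(x)/Q(x))

Computing term by term:
  P(1)·log₂(P(1)/Q(1)) = 0.5·log₂(0.5/0.9901) = -0.49282
  P(2)·log₂(P(2)/Q(2)) = 0.5·log₂(0.5/0.0099) = 2.82918

D_KL(P||Q) = -0.49282 + 2.82918 = 2.33636 ≈ 2.3364 bits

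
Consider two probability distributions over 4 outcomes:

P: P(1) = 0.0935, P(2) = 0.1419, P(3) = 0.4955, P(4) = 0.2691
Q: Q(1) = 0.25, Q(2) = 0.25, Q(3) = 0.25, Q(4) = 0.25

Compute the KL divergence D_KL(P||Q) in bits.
0.2690 bits

D_KL(P||Q) = Σ P(x) log₂(P(x)/Q(x))

Computing term by term:
  P(1)·log₂(P(1)/Q(1)) = 0.0935·log₂(0.0935/0.25) = -0.13267
  P(2)·log₂(P(2)/Q(2)) = 0.1419·log₂(0.1419/0.25) = -0.11594
  P(3)·log₂(P(3)/Q(3)) = 0.4955·log₂(0.4955/0.25) = 0.48904
  P(4)·log₂(P(4)/Q(4)) = 0.2691·log₂(0.2691/0.25) = 0.02858

D_KL(P||Q) = -0.13267 - 0.11594 + 0.48904 + 0.02858 = 0.26901 ≈ 0.2690 bits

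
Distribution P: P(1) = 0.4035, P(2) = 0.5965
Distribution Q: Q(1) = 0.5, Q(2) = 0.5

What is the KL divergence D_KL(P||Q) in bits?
0.0270 bits

D_KL(P||Q) = Σ P(x) log₂(P(x)/Q(x))

Computing term by term:
  P(1)·log₂(P(1)/Q(1)) = 0.4035·log₂(0.4035/0.5) = -0.12483
  P(2)·log₂(P(2)/Q(2)) = 0.5965·log₂(0.5965/0.5) = 0.15187

D_KL(P||Q) = -0.12483 + 0.15187 = 0.02704 ≈ 0.0270 bits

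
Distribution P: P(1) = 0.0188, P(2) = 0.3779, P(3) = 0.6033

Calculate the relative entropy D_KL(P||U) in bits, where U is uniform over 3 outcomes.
0.5068 bits

U(i) = 1/3 for all i

D_KL(P||U) = Σ P(x) log₂(P(x) / (1/3))
           = Σ P(x) log₂(P(x)) + log₂(3)
           = log₂(3) - H(P)

H(P) = -Σ P(x) log₂(P(x)):
  -P(1)·log₂(P(1)) = -(0.0188)·log₂(0.0188) = 0.10778
  -P(2)·log₂(P(2)) = -(0.3779)·log₂(0.3779) = 0.53054
  -P(3)·log₂(P(3)) = -(0.6033)·log₂(0.6033) = 0.43984
H(P) = 0.10778 + 0.53054 + 0.43984 = 1.07816 bits

log₂(3) = 1.58496 bits

D_KL(P||U) = 1.58496 - 1.07816 = 0.50680 ≈ 0.5068 bits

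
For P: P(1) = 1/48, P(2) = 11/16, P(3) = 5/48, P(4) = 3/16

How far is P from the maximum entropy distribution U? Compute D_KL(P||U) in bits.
0.7193 bits

U(i) = 1/4 for all i

D_KL(P||U) = Σ P(x) log₂(P(x) / (1/4))
           = Σ P(x) log₂(P(x)) + log₂(4)
           = log₂(4) - H(P)

H(P) = -Σ P(x) log₂(P(x)):
  -P(1)·log₂(P(1)) = -(1/48)·log₂(1/48) = 0.11635
  -P(2)·log₂(P(2)) = -(11/16)·log₂(11/16) = 0.37164
  -P(3)·log₂(P(3)) = -(5/48)·log₂(5/48) = 0.33990
  -P(4)·log₂(P(4)) = -(3/16)·log₂(3/16) = 0.45282
H(P) = 0.11635 + 0.37164 + 0.33990 + 0.45282 = 1.28071 bits

log₂(4) = 2.00000 bits

D_KL(P||U) = 2.00000 - 1.28071 = 0.71929 ≈ 0.7193 bits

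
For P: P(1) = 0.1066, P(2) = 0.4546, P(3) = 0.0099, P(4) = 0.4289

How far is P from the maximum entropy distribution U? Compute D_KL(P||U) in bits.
0.5490 bits

U(i) = 1/4 for all i

D_KL(P||U) = Σ P(x) log₂(P(x) / (1/4))
           = Σ P(x) log₂(P(x)) + log₂(4)
           = log₂(4) - H(P)

H(P) = -Σ P(x) log₂(P(x)):
  -P(1)·log₂(P(1)) = -(0.1066)·log₂(0.1066) = 0.34429
  -P(2)·log₂(P(2)) = -(0.4546)·log₂(0.4546) = 0.51703
  -P(3)·log₂(P(3)) = -(0.0099)·log₂(0.0099) = 0.06592
  -P(4)·log₂(P(4)) = -(0.4289)·log₂(0.4289) = 0.52381
H(P) = 0.34429 + 0.51703 + 0.06592 + 0.52381 = 1.45105 bits

log₂(4) = 2.00000 bits

D_KL(P||U) = 2.00000 - 1.45105 = 0.54895 ≈ 0.5490 bits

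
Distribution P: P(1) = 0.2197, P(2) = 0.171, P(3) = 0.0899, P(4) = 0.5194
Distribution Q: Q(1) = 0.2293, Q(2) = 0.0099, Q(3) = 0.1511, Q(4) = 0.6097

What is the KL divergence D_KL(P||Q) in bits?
0.5019 bits

D_KL(P||Q) = Σ P(x) log₂(P(x)/Q(x))

Computing term by term:
  P(1)·log₂(P(1)/Q(1)) = 0.2197·log₂(0.2197/0.2293) = -0.01356
  P(2)·log₂(P(2)/Q(2)) = 0.171·log₂(0.171/0.0099) = 0.70288
  P(3)·log₂(P(3)/Q(3)) = 0.0899·log₂(0.0899/0.1511) = -0.06735
  P(4)·log₂(P(4)/Q(4)) = 0.5194·log₂(0.5194/0.6097) = -0.12011

D_KL(P||Q) = -0.01356 + 0.70288 - 0.06735 - 0.12011 = 0.50186 ≈ 0.5019 bits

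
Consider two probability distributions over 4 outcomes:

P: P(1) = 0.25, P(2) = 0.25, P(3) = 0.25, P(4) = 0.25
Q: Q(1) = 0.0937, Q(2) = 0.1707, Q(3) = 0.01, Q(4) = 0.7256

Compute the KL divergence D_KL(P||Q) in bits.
1.2682 bits

D_KL(P||Q) = Σ P(x) log₂(P(x)/Q(x))

Computing term by term:
  P(1)·log₂(P(1)/Q(1)) = 0.25·log₂(0.25/0.0937) = 0.35395
  P(2)·log₂(P(2)/Q(2)) = 0.25·log₂(0.25/0.1707) = 0.13762
  P(3)·log₂(P(3)/Q(3)) = 0.25·log₂(0.25/0.01) = 1.16096
  P(4)·log₂(P(4)/Q(4)) = 0.25·log₂(0.25/0.7256) = -0.38431

D_KL(P||Q) = 0.35395 + 0.13762 + 1.16096 - 0.38431 = 1.26822 ≈ 1.2682 bits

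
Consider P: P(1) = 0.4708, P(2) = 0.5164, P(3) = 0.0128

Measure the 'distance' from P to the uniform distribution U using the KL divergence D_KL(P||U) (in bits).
0.5005 bits

U(i) = 1/3 for all i

D_KL(P||U) = Σ P(x) log₂(P(x) / (1/3))
           = Σ P(x) log₂(P(x)) + log₂(3)
           = log₂(3) - H(P)

H(P) = -Σ P(x) log₂(P(x)):
  -P(1)·log₂(P(1)) = -(0.4708)·log₂(0.4708) = 0.51167
  -P(2)·log₂(P(2)) = -(0.5164)·log₂(0.5164) = 0.49236
  -P(3)·log₂(P(3)) = -(0.0128)·log₂(0.0128) = 0.08048
H(P) = 0.51167 + 0.49236 + 0.08048 = 1.08451 bits

log₂(3) = 1.58496 bits

D_KL(P||U) = 1.58496 - 1.08451 = 0.50045 ≈ 0.5005 bits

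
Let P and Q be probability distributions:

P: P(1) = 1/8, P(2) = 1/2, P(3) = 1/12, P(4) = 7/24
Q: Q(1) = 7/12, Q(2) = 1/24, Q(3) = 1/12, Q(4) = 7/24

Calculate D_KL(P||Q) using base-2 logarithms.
1.5147 bits

D_KL(P||Q) = Σ P(x) log₂(P(x)/Q(x))

Computing term by term:
  P(1)·log₂(P(1)/Q(1)) = (1/8)·log₂((1/8)/(7/12)) = -0.27780
  P(2)·log₂(P(2)/Q(2)) = (1/2)·log₂((1/2)/(1/24)) = 1.79248
  P(3)·log₂(P(3)/Q(3)) = (1/12)·log₂((1/12)/(1/12)) = 0.00000
  P(4)·log₂(P(4)/Q(4)) = (7/24)·log₂((7/24)/(7/24)) = 0.00000

D_KL(P||Q) = -0.27780 + 1.79248 + 0.00000 + 0.00000 = 1.51468 ≈ 1.5147 bits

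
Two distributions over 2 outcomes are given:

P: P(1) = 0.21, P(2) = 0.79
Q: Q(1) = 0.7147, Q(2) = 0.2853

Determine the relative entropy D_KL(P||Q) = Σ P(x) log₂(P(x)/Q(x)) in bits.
0.7897 bits

D_KL(P||Q) = Σ P(x) log₂(P(x)/Q(x))

Computing term by term:
  P(1)·log₂(P(1)/Q(1)) = 0.21·log₂(0.21/0.7147) = -0.37106
  P(2)·log₂(P(2)/Q(2)) = 0.79·log₂(0.79/0.2853) = 1.16080

D_KL(P||Q) = -0.37106 + 1.16080 = 0.78974 ≈ 0.7897 bits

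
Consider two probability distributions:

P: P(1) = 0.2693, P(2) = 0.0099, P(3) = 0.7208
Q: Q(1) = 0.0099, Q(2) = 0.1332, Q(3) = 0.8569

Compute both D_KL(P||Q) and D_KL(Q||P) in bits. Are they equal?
D_KL(P||Q) = 1.0664 bits, D_KL(Q||P) = 0.6661 bits. No, they are not equal.

D_KL(P||Q) = Σ P(x) log₂(P(x)/Q(x))

Computing term by term:
  P(1)·log₂(P(1)/Q(1)) = 0.2693·log₂(0.2693/0.0099) = 1.28339
  P(2)·log₂(P(2)/Q(2)) = 0.0099·log₂(0.0099/0.1332) = -0.03713
  P(3)·log₂(P(3)/Q(3)) = 0.7208·log₂(0.7208/0.8569) = -0.17986

D_KL(P||Q) = 1.28339 - 0.03713 - 0.17986 = 1.06640 ≈ 1.0664 bits

D_KL(Q||P) = Σ Q(x) log₂(Q(x)/P(x))

Computing term by term:
  Q(1)·log₂(Q(1)/P(1)) = 0.0099·log₂(0.0099/0.2693) = -0.04718
  Q(2)·log₂(Q(2)/P(2)) = 0.1332·log₂(0.1332/0.0099) = 0.49950
  Q(3)·log₂(Q(3)/P(3)) = 0.8569·log₂(0.8569/0.7208) = 0.21382

D_KL(Q||P) = -0.04718 + 0.49950 + 0.21382 = 0.66614 ≈ 0.6661 bits

These are NOT equal (difference: 0.4003 bits). KL divergence is asymmetric: D_KL(P||Q) ≠ D_KL(Q||P) in general.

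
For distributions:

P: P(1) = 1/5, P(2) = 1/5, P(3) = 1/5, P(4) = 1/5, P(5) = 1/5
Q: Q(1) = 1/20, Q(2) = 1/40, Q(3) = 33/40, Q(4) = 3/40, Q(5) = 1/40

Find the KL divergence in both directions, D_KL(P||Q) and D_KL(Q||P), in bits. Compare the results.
D_KL(P||Q) = 1.4741 bits, D_KL(Q||P) = 1.3305 bits. D_KL(P||Q) is larger than D_KL(Q||P) by 0.1436 bits; the two directions differ.

D_KL(P||Q) = Σ P(x) log₂(P(x)/Q(x))

Computing term by term:
  P(1)·log₂(P(1)/Q(1)) = (1/5)·log₂((1/5)/(1/20)) = 0.40000
  P(2)·log₂(P(2)/Q(2)) = (1/5)·log₂((1/5)/(1/40)) = 0.60000
  P(3)·log₂(P(3)/Q(3)) = (1/5)·log₂((1/5)/(33/40)) = -0.40888
  P(4)·log₂(P(4)/Q(4)) = (1/5)·log₂((1/5)/(3/40)) = 0.28301
  P(5)·log₂(P(5)/Q(5)) = (1/5)·log₂((1/5)/(1/40)) = 0.60000

D_KL(P||Q) = 0.40000 + 0.60000 - 0.40888 + 0.28301 + 0.60000 = 1.47413 ≈ 1.4741 bits

D_KL(Q||P) = Σ Q(x) log₂(Q(x)/P(x))

Computing term by term:
  Q(1)·log₂(Q(1)/P(1)) = (1/20)·log₂((1/20)/(1/5)) = -0.10000
  Q(2)·log₂(Q(2)/P(2)) = (1/40)·log₂((1/40)/(1/5)) = -0.07500
  Q(3)·log₂(Q(3)/P(3)) = (33/40)·log₂((33/40)/(1/5)) = 1.68663
  Q(4)·log₂(Q(4)/P(4)) = (3/40)·log₂((3/40)/(1/5)) = -0.10613
  Q(5)·log₂(Q(5)/P(5)) = (1/40)·log₂((1/40)/(1/5)) = -0.07500

D_KL(Q||P) = -0.10000 - 0.07500 + 1.68663 - 0.10613 - 0.07500 = 1.33050 ≈ 1.3305 bits

These are NOT equal (difference: 0.1436 bits). KL divergence is asymmetric: D_KL(P||Q) ≠ D_KL(Q||P) in general.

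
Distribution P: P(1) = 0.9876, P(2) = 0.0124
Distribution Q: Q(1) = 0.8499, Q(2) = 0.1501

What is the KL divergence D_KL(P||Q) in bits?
0.1693 bits

D_KL(P||Q) = Σ P(x) log₂(P(x)/Q(x))

Computing term by term:
  P(1)·log₂(P(1)/Q(1)) = 0.9876·log₂(0.9876/0.8499) = 0.21395
  P(2)·log₂(P(2)/Q(2)) = 0.0124·log₂(0.0124/0.1501) = -0.04461

D_KL(P||Q) = 0.21395 - 0.04461 = 0.16934 ≈ 0.1693 bits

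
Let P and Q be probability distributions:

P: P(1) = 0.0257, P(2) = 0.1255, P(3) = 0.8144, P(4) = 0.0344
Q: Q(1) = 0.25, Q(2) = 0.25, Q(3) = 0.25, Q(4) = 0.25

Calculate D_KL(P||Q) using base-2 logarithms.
1.0800 bits

D_KL(P||Q) = Σ P(x) log₂(P(x)/Q(x))

Computing term by term:
  P(1)·log₂(P(1)/Q(1)) = 0.0257·log₂(0.0257/0.25) = -0.08435
  P(2)·log₂(P(2)/Q(2)) = 0.1255·log₂(0.1255/0.25) = -0.12478
  P(3)·log₂(P(3)/Q(3)) = 0.8144·log₂(0.8144/0.25) = 1.38758
  P(4)·log₂(P(4)/Q(4)) = 0.0344·log₂(0.0344/0.25) = -0.09843

D_KL(P||Q) = -0.08435 - 0.12478 + 1.38758 - 0.09843 = 1.08002 ≈ 1.0800 bits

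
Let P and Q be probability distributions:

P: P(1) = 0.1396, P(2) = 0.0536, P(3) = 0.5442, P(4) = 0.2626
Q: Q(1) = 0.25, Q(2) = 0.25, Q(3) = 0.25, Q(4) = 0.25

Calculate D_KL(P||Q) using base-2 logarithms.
0.3929 bits

D_KL(P||Q) = Σ P(x) log₂(P(x)/Q(x))

Computing term by term:
  P(1)·log₂(P(1)/Q(1)) = 0.1396·log₂(0.1396/0.25) = -0.11735
  P(2)·log₂(P(2)/Q(2)) = 0.0536·log₂(0.0536/0.25) = -0.11908
  P(3)·log₂(P(3)/Q(3)) = 0.5442·log₂(0.5442/0.25) = 0.61071
  P(4)·log₂(P(4)/Q(4)) = 0.2626·log₂(0.2626/0.25) = 0.01863

D_KL(P||Q) = -0.11735 - 0.11908 + 0.61071 + 0.01863 = 0.39291 ≈ 0.3929 bits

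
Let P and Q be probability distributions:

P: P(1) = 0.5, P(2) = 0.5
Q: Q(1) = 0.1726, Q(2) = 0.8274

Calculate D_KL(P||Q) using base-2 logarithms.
0.4039 bits

D_KL(P||Q) = Σ P(x) log₂(P(x)/Q(x))

Computing term by term:
  P(1)·log₂(P(1)/Q(1)) = 0.5·log₂(0.5/0.1726) = 0.76725
  P(2)·log₂(P(2)/Q(2)) = 0.5·log₂(0.5/0.8274) = -0.36333

D_KL(P||Q) = 0.76725 - 0.36333 = 0.40392 ≈ 0.4039 bits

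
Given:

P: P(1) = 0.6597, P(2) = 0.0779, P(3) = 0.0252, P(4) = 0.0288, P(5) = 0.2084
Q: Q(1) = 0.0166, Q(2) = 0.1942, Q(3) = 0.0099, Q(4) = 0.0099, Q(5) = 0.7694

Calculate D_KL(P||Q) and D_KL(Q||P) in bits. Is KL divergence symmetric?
D_KL(P||Q) = 3.0877 bits, D_KL(Q||P) = 1.5890 bits. No, KL divergence is not symmetric.

D_KL(P||Q) = Σ P(x) log₂(P(x)/Q(x))

Computing term by term:
  P(1)·log₂(P(1)/Q(1)) = 0.6597·log₂(0.6597/0.0166) = 3.50469
  P(2)·log₂(P(2)/Q(2)) = 0.0779·log₂(0.0779/0.1942) = -0.10266
  P(3)·log₂(P(3)/Q(3)) = 0.0252·log₂(0.0252/0.0099) = 0.03397
  P(4)·log₂(P(4)/Q(4)) = 0.0288·log₂(0.0288/0.0099) = 0.04437
  P(5)·log₂(P(5)/Q(5)) = 0.2084·log₂(0.2084/0.7694) = -0.39270

D_KL(P||Q) = 3.50469 - 0.10266 + 0.03397 + 0.04437 - 0.39270 = 3.08767 ≈ 3.0877 bits

D_KL(Q||P) = Σ Q(x) log₂(Q(x)/P(x))

Computing term by term:
  Q(1)·log₂(Q(1)/P(1)) = 0.0166·log₂(0.0166/0.6597) = -0.08819
  Q(2)·log₂(Q(2)/P(2)) = 0.1942·log₂(0.1942/0.0779) = 0.25593
  Q(3)·log₂(Q(3)/P(3)) = 0.0099·log₂(0.0099/0.0252) = -0.01334
  Q(4)·log₂(Q(4)/P(4)) = 0.0099·log₂(0.0099/0.0288) = -0.01525
  Q(5)·log₂(Q(5)/P(5)) = 0.7694·log₂(0.7694/0.2084) = 1.44984

D_KL(Q||P) = -0.08819 + 0.25593 - 0.01334 - 0.01525 + 1.44984 = 1.58899 ≈ 1.5890 bits

These are NOT equal (difference: 1.4987 bits). KL divergence is asymmetric: D_KL(P||Q) ≠ D_KL(Q||P) in general.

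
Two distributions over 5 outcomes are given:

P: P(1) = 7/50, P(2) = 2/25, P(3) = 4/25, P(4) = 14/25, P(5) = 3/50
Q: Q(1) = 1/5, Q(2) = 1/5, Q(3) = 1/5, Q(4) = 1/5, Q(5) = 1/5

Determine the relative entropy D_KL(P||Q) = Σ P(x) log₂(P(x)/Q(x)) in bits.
0.4983 bits

D_KL(P||Q) = Σ P(x) log₂(P(x)/Q(x))

Computing term by term:
  P(1)·log₂(P(1)/Q(1)) = (7/50)·log₂((7/50)/(1/5)) = -0.07204
  P(2)·log₂(P(2)/Q(2)) = (2/25)·log₂((2/25)/(1/5)) = -0.10575
  P(3)·log₂(P(3)/Q(3)) = (4/25)·log₂((4/25)/(1/5)) = -0.05151
  P(4)·log₂(P(4)/Q(4)) = (14/25)·log₂((14/25)/(1/5)) = 0.83184
  P(5)·log₂(P(5)/Q(5)) = (3/50)·log₂((3/50)/(1/5)) = -0.10422

D_KL(P||Q) = -0.07204 - 0.10575 - 0.05151 + 0.83184 - 0.10422 = 0.49832 ≈ 0.4983 bits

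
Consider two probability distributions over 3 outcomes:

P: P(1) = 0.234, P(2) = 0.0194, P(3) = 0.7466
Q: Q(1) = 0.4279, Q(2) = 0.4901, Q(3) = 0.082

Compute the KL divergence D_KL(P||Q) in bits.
2.0850 bits

D_KL(P||Q) = Σ P(x) log₂(P(x)/Q(x))

Computing term by term:
  P(1)·log₂(P(1)/Q(1)) = 0.234·log₂(0.234/0.4279) = -0.20376
  P(2)·log₂(P(2)/Q(2)) = 0.0194·log₂(0.0194/0.4901) = -0.09038
  P(3)·log₂(P(3)/Q(3)) = 0.7466·log₂(0.7466/0.082) = 2.37915

D_KL(P||Q) = -0.20376 - 0.09038 + 2.37915 = 2.08501 ≈ 2.0850 bits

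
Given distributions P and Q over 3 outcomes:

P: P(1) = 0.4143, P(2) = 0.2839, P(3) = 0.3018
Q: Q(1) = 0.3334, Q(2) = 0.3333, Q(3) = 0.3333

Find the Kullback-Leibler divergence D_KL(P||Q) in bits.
0.0209 bits

D_KL(P||Q) = Σ P(x) log₂(P(x)/Q(x))

Computing term by term:
  P(1)·log₂(P(1)/Q(1)) = 0.4143·log₂(0.4143/0.3334) = 0.12985
  P(2)·log₂(P(2)/Q(2)) = 0.2839·log₂(0.2839/0.3333) = -0.06571
  P(3)·log₂(P(3)/Q(3)) = 0.3018·log₂(0.3018/0.3333) = -0.04323

D_KL(P||Q) = 0.12985 - 0.06571 - 0.04323 = 0.02091 ≈ 0.0209 bits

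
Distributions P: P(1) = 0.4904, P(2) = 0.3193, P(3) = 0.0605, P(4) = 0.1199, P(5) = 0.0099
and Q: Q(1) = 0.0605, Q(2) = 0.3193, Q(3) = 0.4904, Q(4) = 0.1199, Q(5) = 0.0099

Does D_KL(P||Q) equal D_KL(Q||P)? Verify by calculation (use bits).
D_KL(P||Q) = 1.2978 bits, D_KL(Q||P) = 1.2978 bits. Yes — for this pair D_KL(P||Q) = D_KL(Q||P).

D_KL(P||Q) = Σ P(x) log₂(P(x)/Q(x))

Computing term by term:
  P(1)·log₂(P(1)/Q(1)) = 0.4904·log₂(0.4904/0.0605) = 1.48049
  P(2)·log₂(P(2)/Q(2)) = 0.3193·log₂(0.3193/0.3193) = 0.00000
  P(3)·log₂(P(3)/Q(3)) = 0.0605·log₂(0.0605/0.4904) = -0.18265
  P(4)·log₂(P(4)/Q(4)) = 0.1199·log₂(0.1199/0.1199) = 0.00000
  P(5)·log₂(P(5)/Q(5)) = 0.0099·log₂(0.0099/0.0099) = 0.00000

D_KL(P||Q) = 1.48049 + 0.00000 - 0.18265 + 0.00000 + 0.00000 = 1.29784 ≈ 1.2978 bits

D_KL(Q||P) = Σ Q(x) log₂(Q(x)/P(x))

Computing term by term:
  Q(1)·log₂(Q(1)/P(1)) = 0.0605·log₂(0.0605/0.4904) = -0.18265
  Q(2)·log₂(Q(2)/P(2)) = 0.3193·log₂(0.3193/0.3193) = 0.00000
  Q(3)·log₂(Q(3)/P(3)) = 0.4904·log₂(0.4904/0.0605) = 1.48049
  Q(4)·log₂(Q(4)/P(4)) = 0.1199·log₂(0.1199/0.1199) = 0.00000
  Q(5)·log₂(Q(5)/P(5)) = 0.0099·log₂(0.0099/0.0099) = 0.00000

D_KL(Q||P) = -0.18265 + 0.00000 + 1.48049 + 0.00000 + 0.00000 = 1.29784 ≈ 1.2978 bits

These ARE equal here. Q is P with outcomes relabeled (Q(1) = P(3), Q(3) = P(1)) by a relabeling that is its own inverse, so the two sums contain exactly the same terms in a different order. This is a special case — KL divergence is not symmetric in general: D_KL(P||Q) ≠ D_KL(Q||P) for most P, Q.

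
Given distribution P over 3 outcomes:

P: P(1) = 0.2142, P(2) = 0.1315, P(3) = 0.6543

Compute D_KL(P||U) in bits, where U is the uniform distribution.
0.3235 bits

U(i) = 1/3 for all i

D_KL(P||U) = Σ P(x) log₂(P(x) / (1/3))
           = Σ P(x) log₂(P(x)) + log₂(3)
           = log₂(3) - H(P)

H(P) = -Σ P(x) log₂(P(x)):
  -P(1)·log₂(P(1)) = -(0.2142)·log₂(0.2142) = 0.47616
  -P(2)·log₂(P(2)) = -(0.1315)·log₂(0.1315) = 0.38488
  -P(3)·log₂(P(3)) = -(0.6543)·log₂(0.6543) = 0.40042
H(P) = 0.47616 + 0.38488 + 0.40042 = 1.26146 bits

log₂(3) = 1.58496 bits

D_KL(P||U) = 1.58496 - 1.26146 = 0.32350 ≈ 0.3235 bits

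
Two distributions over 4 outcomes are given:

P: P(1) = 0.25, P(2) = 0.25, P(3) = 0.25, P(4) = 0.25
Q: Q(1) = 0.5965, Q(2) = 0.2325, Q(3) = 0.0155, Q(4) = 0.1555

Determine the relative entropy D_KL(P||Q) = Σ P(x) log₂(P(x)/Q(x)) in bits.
0.8867 bits

D_KL(P||Q) = Σ P(x) log₂(P(x)/Q(x))

Computing term by term:
  P(1)·log₂(P(1)/Q(1)) = 0.25·log₂(0.25/0.5965) = -0.31365
  P(2)·log₂(P(2)/Q(2)) = 0.25·log₂(0.25/0.2325) = 0.02617
  P(3)·log₂(P(3)/Q(3)) = 0.25·log₂(0.25/0.0155) = 1.00290
  P(4)·log₂(P(4)/Q(4)) = 0.25·log₂(0.25/0.1555) = 0.17125

D_KL(P||Q) = -0.31365 + 0.02617 + 1.00290 + 0.17125 = 0.88667 ≈ 0.8867 bits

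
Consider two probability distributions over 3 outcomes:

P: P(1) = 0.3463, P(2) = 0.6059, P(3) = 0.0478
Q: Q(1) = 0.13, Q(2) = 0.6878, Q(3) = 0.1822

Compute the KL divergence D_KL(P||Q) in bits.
0.2864 bits

D_KL(P||Q) = Σ P(x) log₂(P(x)/Q(x))

Computing term by term:
  P(1)·log₂(P(1)/Q(1)) = 0.3463·log₂(0.3463/0.13) = 0.48950
  P(2)·log₂(P(2)/Q(2)) = 0.6059·log₂(0.6059/0.6878) = -0.11082
  P(3)·log₂(P(3)/Q(3)) = 0.0478·log₂(0.0478/0.1822) = -0.09228

D_KL(P||Q) = 0.48950 - 0.11082 - 0.09228 = 0.28640 ≈ 0.2864 bits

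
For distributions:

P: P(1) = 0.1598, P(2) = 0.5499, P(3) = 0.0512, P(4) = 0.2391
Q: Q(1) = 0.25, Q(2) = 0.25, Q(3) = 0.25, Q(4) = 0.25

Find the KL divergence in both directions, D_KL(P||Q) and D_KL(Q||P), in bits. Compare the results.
D_KL(P||Q) = 0.3897 bits, D_KL(Q||P) = 0.4651 bits. D_KL(Q||P) is larger than D_KL(P||Q) by 0.0754 bits; the two directions differ.

D_KL(P||Q) = Σ P(x) log₂(P(x)/Q(x))

Computing term by term:
  P(1)·log₂(P(1)/Q(1)) = 0.1598·log₂(0.1598/0.25) = -0.10318
  P(2)·log₂(P(2)/Q(2)) = 0.5499·log₂(0.5499/0.25) = 0.62537
  P(3)·log₂(P(3)/Q(3)) = 0.0512·log₂(0.0512/0.25) = -0.11713
  P(4)·log₂(P(4)/Q(4)) = 0.2391·log₂(0.2391/0.25) = -0.01538

D_KL(P||Q) = -0.10318 + 0.62537 - 0.11713 - 0.01538 = 0.38968 ≈ 0.3897 bits

D_KL(Q||P) = Σ Q(x) log₂(Q(x)/P(x))

Computing term by term:
  Q(1)·log₂(Q(1)/P(1)) = 0.25·log₂(0.25/0.1598) = 0.16142
  Q(2)·log₂(Q(2)/P(2)) = 0.25·log₂(0.25/0.5499) = -0.28431
  Q(3)·log₂(Q(3)/P(3)) = 0.25·log₂(0.25/0.0512) = 0.57193
  Q(4)·log₂(Q(4)/P(4)) = 0.25·log₂(0.25/0.2391) = 0.01608

D_KL(Q||P) = 0.16142 - 0.28431 + 0.57193 + 0.01608 = 0.46512 ≈ 0.4651 bits

These are NOT equal (difference: 0.0754 bits). KL divergence is asymmetric: D_KL(P||Q) ≠ D_KL(Q||P) in general.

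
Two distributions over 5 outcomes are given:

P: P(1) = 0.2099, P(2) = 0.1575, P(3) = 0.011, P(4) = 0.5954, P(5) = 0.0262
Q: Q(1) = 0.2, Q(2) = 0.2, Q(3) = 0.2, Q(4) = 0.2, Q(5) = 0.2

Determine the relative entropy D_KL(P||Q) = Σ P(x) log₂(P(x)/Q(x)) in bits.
0.7746 bits

D_KL(P||Q) = Σ P(x) log₂(P(x)/Q(x))

Computing term by term:
  P(1)·log₂(P(1)/Q(1)) = 0.2099·log₂(0.2099/0.2) = 0.01463
  P(2)·log₂(P(2)/Q(2)) = 0.1575·log₂(0.1575/0.2) = -0.05428
  P(3)·log₂(P(3)/Q(3)) = 0.011·log₂(0.011/0.2) = -0.04603
  P(4)·log₂(P(4)/Q(4)) = 0.5954·log₂(0.5954/0.2) = 0.93708
  P(5)·log₂(P(5)/Q(5)) = 0.0262·log₂(0.0262/0.2) = -0.07683

D_KL(P||Q) = 0.01463 - 0.05428 - 0.04603 + 0.93708 - 0.07683 = 0.77457 ≈ 0.7746 bits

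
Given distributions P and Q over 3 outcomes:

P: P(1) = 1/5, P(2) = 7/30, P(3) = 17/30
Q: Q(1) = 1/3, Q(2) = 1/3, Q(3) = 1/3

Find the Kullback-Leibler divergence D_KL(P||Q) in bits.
0.1663 bits

D_KL(P||Q) = Σ P(x) log₂(P(x)/Q(x))

Computing term by term:
  P(1)·log₂(P(1)/Q(1)) = (1/5)·log₂((1/5)/(1/3)) = -0.14739
  P(2)·log₂(P(2)/Q(2)) = (7/30)·log₂((7/30)/(1/3)) = -0.12007
  P(3)·log₂(P(3)/Q(3)) = (17/30)·log₂((17/30)/(1/3)) = 0.43380

D_KL(P||Q) = -0.14739 - 0.12007 + 0.43380 = 0.16634 ≈ 0.1663 bits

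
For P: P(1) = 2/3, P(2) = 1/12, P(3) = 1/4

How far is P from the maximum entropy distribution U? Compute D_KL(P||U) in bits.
0.3962 bits

U(i) = 1/3 for all i

D_KL(P||U) = Σ P(x) log₂(P(x) / (1/3))
           = Σ P(x) log₂(P(x)) + log₂(3)
           = log₂(3) - H(P)

H(P) = -Σ P(x) log₂(P(x)):
  -P(1)·log₂(P(1)) = -(2/3)·log₂(2/3) = 0.38998
  -P(2)·log₂(P(2)) = -(1/12)·log₂(1/12) = 0.29875
  -P(3)·log₂(P(3)) = -(1/4)·log₂(1/4) = 0.50000
H(P) = 0.38998 + 0.29875 + 0.50000 = 1.18873 bits

log₂(3) = 1.58496 bits

D_KL(P||U) = 1.58496 - 1.18873 = 0.39623 ≈ 0.3962 bits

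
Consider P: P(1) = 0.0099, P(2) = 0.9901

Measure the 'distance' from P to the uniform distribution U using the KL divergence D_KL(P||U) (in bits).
0.9199 bits

U(i) = 1/2 for all i

D_KL(P||U) = Σ P(x) log₂(P(x) / (1/2))
           = Σ P(x) log₂(P(x)) + log₂(2)
           = log₂(2) - H(P)

H(P) = -Σ P(x) log₂(P(x)):
  -P(1)·log₂(P(1)) = -(0.0099)·log₂(0.0099) = 0.06592
  -P(2)·log₂(P(2)) = -(0.9901)·log₂(0.9901) = 0.01421
H(P) = 0.06592 + 0.01421 = 0.08013 bits

log₂(2) = 1.00000 bits

D_KL(P||U) = 1.00000 - 0.08013 = 0.91987 ≈ 0.9199 bits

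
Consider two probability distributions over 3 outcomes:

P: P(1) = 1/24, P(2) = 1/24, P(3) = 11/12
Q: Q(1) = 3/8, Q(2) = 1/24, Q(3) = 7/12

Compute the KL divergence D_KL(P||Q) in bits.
0.4657 bits

D_KL(P||Q) = Σ P(x) log₂(P(x)/Q(x))

Computing term by term:
  P(1)·log₂(P(1)/Q(1)) = (1/24)·log₂((1/24)/(3/8)) = -0.13208
  P(2)·log₂(P(2)/Q(2)) = (1/24)·log₂((1/24)/(1/24)) = 0.00000
  P(3)·log₂(P(3)/Q(3)) = (11/12)·log₂((11/12)/(7/12)) = 0.59774

D_KL(P||Q) = -0.13208 + 0.00000 + 0.59774 = 0.46566 ≈ 0.4657 bits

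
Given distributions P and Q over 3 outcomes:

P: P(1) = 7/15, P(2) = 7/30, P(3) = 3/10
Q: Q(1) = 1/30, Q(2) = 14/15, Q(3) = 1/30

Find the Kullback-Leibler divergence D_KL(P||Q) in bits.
2.2611 bits

D_KL(P||Q) = Σ P(x) log₂(P(x)/Q(x))

Computing term by term:
  P(1)·log₂(P(1)/Q(1)) = (7/15)·log₂((7/15)/(1/30)) = 1.77677
  P(2)·log₂(P(2)/Q(2)) = (7/30)·log₂((7/30)/(14/15)) = -0.46667
  P(3)·log₂(P(3)/Q(3)) = (3/10)·log₂((3/10)/(1/30)) = 0.95098

D_KL(P||Q) = 1.77677 - 0.46667 + 0.95098 = 2.26108 ≈ 2.2611 bits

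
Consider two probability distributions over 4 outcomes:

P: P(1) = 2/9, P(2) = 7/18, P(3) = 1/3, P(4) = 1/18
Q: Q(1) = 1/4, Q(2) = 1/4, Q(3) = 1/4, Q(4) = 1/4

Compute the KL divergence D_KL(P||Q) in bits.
0.2279 bits

D_KL(P||Q) = Σ P(x) log₂(P(x)/Q(x))

Computing term by term:
  P(1)·log₂(P(1)/Q(1)) = (2/9)·log₂((2/9)/(1/4)) = -0.03776
  P(2)·log₂(P(2)/Q(2)) = (7/18)·log₂((7/18)/(1/4)) = 0.24789
  P(3)·log₂(P(3)/Q(3)) = (1/3)·log₂((1/3)/(1/4)) = 0.13835
  P(4)·log₂(P(4)/Q(4)) = (1/18)·log₂((1/18)/(1/4)) = -0.12055

D_KL(P||Q) = -0.03776 + 0.24789 + 0.13835 - 0.12055 = 0.22793 ≈ 0.2279 bits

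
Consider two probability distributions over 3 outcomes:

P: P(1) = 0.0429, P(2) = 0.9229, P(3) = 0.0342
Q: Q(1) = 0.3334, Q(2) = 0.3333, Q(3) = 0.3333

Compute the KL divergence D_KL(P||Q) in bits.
1.1168 bits

D_KL(P||Q) = Σ P(x) log₂(P(x)/Q(x))

Computing term by term:
  P(1)·log₂(P(1)/Q(1)) = 0.0429·log₂(0.0429/0.3334) = -0.12691
  P(2)·log₂(P(2)/Q(2)) = 0.9229·log₂(0.9229/0.3333) = 1.35607
  P(3)·log₂(P(3)/Q(3)) = 0.0342·log₂(0.0342/0.3333) = -0.11234

D_KL(P||Q) = -0.12691 + 1.35607 - 0.11234 = 1.11682 ≈ 1.1168 bits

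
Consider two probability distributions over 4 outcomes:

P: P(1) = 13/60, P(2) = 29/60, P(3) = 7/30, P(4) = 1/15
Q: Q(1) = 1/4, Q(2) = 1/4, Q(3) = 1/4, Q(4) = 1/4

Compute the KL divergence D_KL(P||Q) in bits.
0.2646 bits

D_KL(P||Q) = Σ P(x) log₂(P(x)/Q(x))

Computing term by term:
  P(1)·log₂(P(1)/Q(1)) = (13/60)·log₂((13/60)/(1/4)) = -0.04473
  P(2)·log₂(P(2)/Q(2)) = (29/60)·log₂((29/60)/(1/4)) = 0.45969
  P(3)·log₂(P(3)/Q(3)) = (7/30)·log₂((7/30)/(1/4)) = -0.02322
  P(4)·log₂(P(4)/Q(4)) = (1/15)·log₂((1/15)/(1/4)) = -0.12713

D_KL(P||Q) = -0.04473 + 0.45969 - 0.02322 - 0.12713 = 0.26461 ≈ 0.2646 bits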